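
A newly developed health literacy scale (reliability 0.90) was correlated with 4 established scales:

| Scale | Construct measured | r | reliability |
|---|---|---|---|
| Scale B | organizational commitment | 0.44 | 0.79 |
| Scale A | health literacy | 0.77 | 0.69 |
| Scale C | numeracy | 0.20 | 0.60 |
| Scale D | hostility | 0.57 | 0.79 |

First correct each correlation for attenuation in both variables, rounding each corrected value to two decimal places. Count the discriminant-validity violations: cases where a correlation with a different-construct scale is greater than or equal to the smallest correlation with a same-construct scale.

Disattenuated r (r / √(r_scale · r_new)):
  Scale B (disc): 0.44 / √(0.79·0.90) = 0.52
  Scale A (conv): 0.77 / √(0.69·0.90) = 0.98
  Scale C (disc): 0.20 / √(0.60·0.90) = 0.27
  Scale D (disc): 0.57 / √(0.79·0.90) = 0.68
Smallest convergent = 0.98. Discriminant values: 0.52, 0.27, 0.68; count ≥ 0.98 → 0.

0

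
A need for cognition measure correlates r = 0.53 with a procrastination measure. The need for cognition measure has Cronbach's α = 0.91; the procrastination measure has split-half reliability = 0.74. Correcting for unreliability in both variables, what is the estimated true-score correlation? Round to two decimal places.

r_true = r_obs / √(r_xx · r_yy) = 0.53 / √(0.91 × 0.74) = 0.53 / √0.6734 = 0.53 / 0.8206 ≈ 0.65.

0.65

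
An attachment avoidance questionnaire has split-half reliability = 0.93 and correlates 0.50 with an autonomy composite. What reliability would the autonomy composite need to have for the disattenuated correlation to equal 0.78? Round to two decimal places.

r_true = r_obs / √(r_xx · r_yy) ⇒ 0.78 = 0.50 / √(0.93 · r_yy).
√(0.93 · r_yy) = 0.50 / 0.78 = 0.6410; 0.93 · r_yy = 0.4109; r_yy = 0.4109 / 0.93 ≈ 0.44.

0.44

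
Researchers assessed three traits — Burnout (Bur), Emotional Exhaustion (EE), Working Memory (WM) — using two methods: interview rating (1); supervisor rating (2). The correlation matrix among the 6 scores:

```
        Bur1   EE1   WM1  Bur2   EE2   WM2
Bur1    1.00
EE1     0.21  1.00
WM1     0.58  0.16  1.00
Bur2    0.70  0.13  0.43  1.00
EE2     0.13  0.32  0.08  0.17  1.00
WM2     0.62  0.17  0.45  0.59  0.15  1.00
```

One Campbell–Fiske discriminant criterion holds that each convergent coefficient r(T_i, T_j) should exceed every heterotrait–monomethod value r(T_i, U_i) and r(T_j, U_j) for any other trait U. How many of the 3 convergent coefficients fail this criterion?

1

Checking each validity diagonal entry against its comparison values:
Bur (methods 1·2): 0.70 vs {0.21, 0.17, 0.58, 0.59} → pass.
EE (methods 1·2): 0.32 vs {0.21, 0.17, 0.16, 0.15} → pass.
WM (methods 1·2): 0.45 vs {0.58, 0.59, 0.16, 0.15} → fail.
1 of 3 fail.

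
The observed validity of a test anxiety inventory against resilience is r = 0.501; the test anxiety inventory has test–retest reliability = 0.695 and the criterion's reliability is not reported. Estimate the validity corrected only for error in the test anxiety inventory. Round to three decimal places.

0.601

Single correction: r_c = r_obs / √r_xx = 0.501 / √0.695 = 0.501 / 0.8337 ≈ 0.601.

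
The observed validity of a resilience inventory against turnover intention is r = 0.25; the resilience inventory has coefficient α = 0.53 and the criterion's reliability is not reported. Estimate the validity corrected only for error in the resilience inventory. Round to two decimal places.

0.34

Single correction: r_c = r_obs / √r_xx = 0.25 / √0.53 = 0.25 / 0.7280 ≈ 0.34.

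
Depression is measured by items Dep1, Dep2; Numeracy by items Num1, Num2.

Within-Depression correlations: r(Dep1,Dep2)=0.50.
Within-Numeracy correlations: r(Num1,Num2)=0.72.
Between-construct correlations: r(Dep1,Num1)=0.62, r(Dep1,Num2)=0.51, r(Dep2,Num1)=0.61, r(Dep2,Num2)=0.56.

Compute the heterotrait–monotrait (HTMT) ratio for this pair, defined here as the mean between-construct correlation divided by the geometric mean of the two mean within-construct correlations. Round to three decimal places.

0.958

Mean between = 2.30/4 = 0.5750.
Mean within-Dep = 0.50/1 = 0.5000; mean within-Num = 0.72/1 = 0.7200.
Geometric mean = √(0.5000 × 0.7200) = 0.6000.
HTMT = 0.5750 / 0.6000 = 0.958.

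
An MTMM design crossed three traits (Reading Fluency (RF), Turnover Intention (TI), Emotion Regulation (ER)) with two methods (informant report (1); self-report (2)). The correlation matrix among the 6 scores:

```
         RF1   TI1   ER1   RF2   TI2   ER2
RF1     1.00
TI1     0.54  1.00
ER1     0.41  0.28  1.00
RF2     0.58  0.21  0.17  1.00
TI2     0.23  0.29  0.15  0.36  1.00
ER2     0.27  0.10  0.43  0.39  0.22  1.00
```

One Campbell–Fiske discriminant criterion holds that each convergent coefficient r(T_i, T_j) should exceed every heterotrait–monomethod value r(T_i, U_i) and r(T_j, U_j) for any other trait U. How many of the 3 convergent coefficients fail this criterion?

Checking each validity diagonal entry against its comparison values:
RF (methods 1·2): 0.58 vs {0.54, 0.36, 0.41, 0.39} → pass.
TI (methods 1·2): 0.29 vs {0.54, 0.36, 0.28, 0.22} → fail.
ER (methods 1·2): 0.43 vs {0.41, 0.39, 0.28, 0.22} → pass.
1 of 3 fail.

1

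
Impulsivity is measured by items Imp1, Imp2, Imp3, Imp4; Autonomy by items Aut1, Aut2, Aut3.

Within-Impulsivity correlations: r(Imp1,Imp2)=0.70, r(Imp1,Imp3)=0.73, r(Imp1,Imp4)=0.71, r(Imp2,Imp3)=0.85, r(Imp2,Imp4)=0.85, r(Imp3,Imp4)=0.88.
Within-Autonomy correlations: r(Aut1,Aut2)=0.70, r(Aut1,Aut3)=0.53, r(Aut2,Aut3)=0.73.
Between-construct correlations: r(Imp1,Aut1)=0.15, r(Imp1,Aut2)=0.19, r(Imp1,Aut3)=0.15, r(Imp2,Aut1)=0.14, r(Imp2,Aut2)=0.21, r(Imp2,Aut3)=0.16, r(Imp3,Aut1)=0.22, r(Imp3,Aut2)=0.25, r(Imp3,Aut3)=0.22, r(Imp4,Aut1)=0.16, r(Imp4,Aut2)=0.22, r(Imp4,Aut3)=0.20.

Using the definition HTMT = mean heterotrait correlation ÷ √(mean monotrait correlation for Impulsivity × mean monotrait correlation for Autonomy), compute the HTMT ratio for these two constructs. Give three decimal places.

0.264

Between-construct mean = 2.27/12 = 0.1892.
Mean within-Imp = 4.72/6 = 0.7867; mean within-Aut = 1.96/3 = 0.6533.
Geometric mean = √(0.7867 × 0.6533) = 0.7169.
HTMT = 0.1892 / 0.7169 = 0.264.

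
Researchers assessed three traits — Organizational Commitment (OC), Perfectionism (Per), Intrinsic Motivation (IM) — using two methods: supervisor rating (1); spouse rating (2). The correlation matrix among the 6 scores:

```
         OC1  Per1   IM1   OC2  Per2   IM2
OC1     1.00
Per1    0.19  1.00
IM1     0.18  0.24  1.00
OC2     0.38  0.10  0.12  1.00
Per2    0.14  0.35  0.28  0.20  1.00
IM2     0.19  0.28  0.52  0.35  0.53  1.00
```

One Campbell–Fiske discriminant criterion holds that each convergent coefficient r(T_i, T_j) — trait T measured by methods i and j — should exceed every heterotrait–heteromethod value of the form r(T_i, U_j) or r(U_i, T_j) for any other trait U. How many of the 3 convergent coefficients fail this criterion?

0

Each convergent coefficient versus the relevant comparison correlations:
OC (methods 1·2): 0.38 vs {0.14, 0.10, 0.19, 0.12} → pass.
Per (methods 1·2): 0.35 vs {0.10, 0.14, 0.28, 0.28} → pass.
IM (methods 1·2): 0.52 vs {0.12, 0.19, 0.28, 0.28} → pass.
0 of 3 fail.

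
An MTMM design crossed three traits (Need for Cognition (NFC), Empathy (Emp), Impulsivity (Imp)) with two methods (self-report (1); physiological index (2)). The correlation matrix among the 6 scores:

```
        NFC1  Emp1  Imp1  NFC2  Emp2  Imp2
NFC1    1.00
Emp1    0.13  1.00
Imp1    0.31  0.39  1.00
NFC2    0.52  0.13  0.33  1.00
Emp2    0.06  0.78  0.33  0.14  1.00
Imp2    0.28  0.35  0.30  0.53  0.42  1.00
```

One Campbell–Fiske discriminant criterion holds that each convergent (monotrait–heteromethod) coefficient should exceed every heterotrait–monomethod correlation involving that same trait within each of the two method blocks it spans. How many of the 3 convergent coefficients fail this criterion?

Convergent coefficients and their comparison sets:
NFC (methods 1·2): 0.52 vs {0.13, 0.14, 0.31, 0.53} → fail.
Emp (methods 1·2): 0.78 vs {0.13, 0.14, 0.39, 0.42} → pass.
Imp (methods 1·2): 0.30 vs {0.31, 0.53, 0.39, 0.42} → fail.
2 of 3 fail.

2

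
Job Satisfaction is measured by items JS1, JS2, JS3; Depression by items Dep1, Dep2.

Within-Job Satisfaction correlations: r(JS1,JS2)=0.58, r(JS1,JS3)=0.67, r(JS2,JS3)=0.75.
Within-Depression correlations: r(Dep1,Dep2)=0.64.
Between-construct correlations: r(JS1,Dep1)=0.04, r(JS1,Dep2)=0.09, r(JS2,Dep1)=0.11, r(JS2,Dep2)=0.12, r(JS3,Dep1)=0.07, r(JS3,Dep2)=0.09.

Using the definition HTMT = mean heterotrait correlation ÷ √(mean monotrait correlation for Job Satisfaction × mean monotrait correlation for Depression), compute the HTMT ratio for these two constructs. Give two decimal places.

0.13

Mean between = 0.52/6 = 0.0867.
Mean within-JS = 2.00/3 = 0.6667; mean within-Dep = 0.64/1 = 0.6400.
Geometric mean = √(0.6667 × 0.6400) = 0.6532.
HTMT = 0.0867 / 0.6532 = 0.13.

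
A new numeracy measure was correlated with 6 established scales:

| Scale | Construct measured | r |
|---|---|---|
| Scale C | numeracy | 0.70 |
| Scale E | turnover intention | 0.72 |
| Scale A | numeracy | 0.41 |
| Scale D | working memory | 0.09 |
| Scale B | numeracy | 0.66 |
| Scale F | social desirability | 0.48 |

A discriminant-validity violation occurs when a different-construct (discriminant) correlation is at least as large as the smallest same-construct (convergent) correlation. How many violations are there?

2

Convergent (same construct = numeracy): Scale C, Scale A, Scale B.
Smallest convergent = 0.41. Discriminant values: 0.72, 0.09, 0.48; count ≥ 0.41 → 2.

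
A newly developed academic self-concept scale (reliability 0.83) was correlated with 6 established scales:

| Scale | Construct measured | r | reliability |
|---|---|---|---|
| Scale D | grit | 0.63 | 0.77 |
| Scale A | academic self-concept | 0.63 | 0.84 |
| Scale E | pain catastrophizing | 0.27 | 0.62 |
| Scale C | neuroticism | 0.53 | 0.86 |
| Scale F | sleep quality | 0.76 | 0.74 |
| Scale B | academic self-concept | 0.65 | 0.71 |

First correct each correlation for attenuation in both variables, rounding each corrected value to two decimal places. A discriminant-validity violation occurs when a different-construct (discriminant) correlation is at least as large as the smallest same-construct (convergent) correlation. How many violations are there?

Disattenuated r (r / √(r_scale · r_new)):
  Scale D (disc): 0.63 / √(0.77·0.83) = 0.79
  Scale A (conv): 0.63 / √(0.84·0.83) = 0.75
  Scale E (disc): 0.27 / √(0.62·0.83) = 0.38
  Scale C (disc): 0.53 / √(0.86·0.83) = 0.63
  Scale F (disc): 0.76 / √(0.74·0.83) = 0.97
  Scale B (conv): 0.65 / √(0.71·0.83) = 0.85
Smallest convergent = 0.75. Discriminant values: 0.79, 0.38, 0.63, 0.97; count ≥ 0.75 → 2.

2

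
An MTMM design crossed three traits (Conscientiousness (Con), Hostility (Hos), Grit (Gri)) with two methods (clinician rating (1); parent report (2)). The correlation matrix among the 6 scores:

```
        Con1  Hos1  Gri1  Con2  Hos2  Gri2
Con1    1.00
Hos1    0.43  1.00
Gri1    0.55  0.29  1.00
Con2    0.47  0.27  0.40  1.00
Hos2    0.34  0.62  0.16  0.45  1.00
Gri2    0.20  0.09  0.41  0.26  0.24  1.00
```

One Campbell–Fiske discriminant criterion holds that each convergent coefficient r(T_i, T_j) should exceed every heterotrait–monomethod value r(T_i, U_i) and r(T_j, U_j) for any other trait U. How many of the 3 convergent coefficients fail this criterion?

Each convergent coefficient versus the relevant comparison correlations:
Con (methods 1·2): 0.47 vs {0.43, 0.45, 0.55, 0.26} → fail.
Hos (methods 1·2): 0.62 vs {0.43, 0.45, 0.29, 0.24} → pass.
Gri (methods 1·2): 0.41 vs {0.55, 0.26, 0.29, 0.24} → fail.
2 of 3 fail.

2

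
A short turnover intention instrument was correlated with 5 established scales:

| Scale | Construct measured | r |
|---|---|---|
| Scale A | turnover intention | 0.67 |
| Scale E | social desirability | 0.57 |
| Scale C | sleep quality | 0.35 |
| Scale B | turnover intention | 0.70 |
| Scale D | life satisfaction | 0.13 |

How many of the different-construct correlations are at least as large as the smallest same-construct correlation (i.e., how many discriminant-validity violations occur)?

Convergent (same construct = turnover intention): Scale A, Scale B.
Smallest convergent = 0.67. Discriminant values: 0.57, 0.35, 0.13; count ≥ 0.67 → 0.

0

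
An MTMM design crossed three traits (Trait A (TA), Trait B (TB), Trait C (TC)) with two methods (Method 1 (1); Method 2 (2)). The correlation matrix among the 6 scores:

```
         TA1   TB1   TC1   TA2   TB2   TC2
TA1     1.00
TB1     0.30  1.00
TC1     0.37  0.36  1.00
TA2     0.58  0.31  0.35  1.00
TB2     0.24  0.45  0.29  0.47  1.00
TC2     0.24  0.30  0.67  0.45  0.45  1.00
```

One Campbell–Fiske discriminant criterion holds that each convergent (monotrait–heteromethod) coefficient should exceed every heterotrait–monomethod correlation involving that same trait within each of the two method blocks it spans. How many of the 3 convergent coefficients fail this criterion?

1

Convergent coefficients and their comparison sets:
TA (methods 1·2): 0.58 vs {0.30, 0.47, 0.37, 0.45} → pass.
TB (methods 1·2): 0.45 vs {0.30, 0.47, 0.36, 0.45} → fail.
TC (methods 1·2): 0.67 vs {0.37, 0.45, 0.36, 0.45} → pass.
1 of 3 fail.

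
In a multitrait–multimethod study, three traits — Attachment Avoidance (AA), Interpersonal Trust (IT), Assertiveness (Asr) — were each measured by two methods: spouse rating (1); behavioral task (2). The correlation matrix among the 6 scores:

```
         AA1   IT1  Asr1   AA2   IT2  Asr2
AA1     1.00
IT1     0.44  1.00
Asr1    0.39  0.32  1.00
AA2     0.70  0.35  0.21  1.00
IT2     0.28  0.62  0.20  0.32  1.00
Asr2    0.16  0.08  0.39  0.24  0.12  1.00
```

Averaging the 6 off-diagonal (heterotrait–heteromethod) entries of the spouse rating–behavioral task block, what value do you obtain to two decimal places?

0.21

HTHM values (method 1 × method 2): 0.28, 0.16, 0.35, 0.08, 0.21, 0.20; mean = 1.28/6 = 0.21.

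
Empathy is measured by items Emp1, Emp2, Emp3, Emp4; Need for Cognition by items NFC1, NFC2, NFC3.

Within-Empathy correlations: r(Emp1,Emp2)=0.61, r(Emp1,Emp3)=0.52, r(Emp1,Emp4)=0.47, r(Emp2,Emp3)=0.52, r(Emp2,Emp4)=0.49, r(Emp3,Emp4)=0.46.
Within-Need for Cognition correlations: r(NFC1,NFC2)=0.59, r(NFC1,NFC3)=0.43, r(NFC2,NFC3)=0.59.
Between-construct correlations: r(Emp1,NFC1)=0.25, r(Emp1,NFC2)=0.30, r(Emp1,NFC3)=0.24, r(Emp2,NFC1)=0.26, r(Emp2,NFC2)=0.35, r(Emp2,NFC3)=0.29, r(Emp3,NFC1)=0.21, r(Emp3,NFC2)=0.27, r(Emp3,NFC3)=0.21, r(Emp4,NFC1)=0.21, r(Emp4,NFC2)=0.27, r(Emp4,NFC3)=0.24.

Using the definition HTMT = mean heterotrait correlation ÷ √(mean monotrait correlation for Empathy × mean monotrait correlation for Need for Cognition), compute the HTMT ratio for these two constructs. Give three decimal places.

Between-construct mean = 3.10/12 = 0.2583.
Mean within-Emp = 3.07/6 = 0.5117; mean within-NFC = 1.61/3 = 0.5367.
Geometric mean = √(0.5117 × 0.5367) = 0.5241.
HTMT = 0.2583 / 0.5241 = 0.493.

0.493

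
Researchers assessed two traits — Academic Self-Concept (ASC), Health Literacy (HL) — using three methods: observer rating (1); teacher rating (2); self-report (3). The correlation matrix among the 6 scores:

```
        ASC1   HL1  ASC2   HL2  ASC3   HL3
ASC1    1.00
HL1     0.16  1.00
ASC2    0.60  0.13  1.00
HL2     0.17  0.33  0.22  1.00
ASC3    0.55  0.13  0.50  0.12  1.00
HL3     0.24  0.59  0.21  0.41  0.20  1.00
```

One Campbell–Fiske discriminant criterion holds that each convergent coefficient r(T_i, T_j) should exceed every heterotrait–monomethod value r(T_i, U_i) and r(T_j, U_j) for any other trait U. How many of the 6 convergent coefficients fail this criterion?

Convergent coefficients and their comparison sets:
ASC (methods 1·2): 0.60 vs {0.16, 0.22} → pass.
ASC (methods 1·3): 0.55 vs {0.16, 0.20} → pass.
ASC (methods 2·3): 0.50 vs {0.22, 0.20} → pass.
HL (methods 1·2): 0.33 vs {0.16, 0.22} → pass.
HL (methods 1·3): 0.59 vs {0.16, 0.20} → pass.
HL (methods 2·3): 0.41 vs {0.22, 0.20} → pass.
0 of 6 fail.

0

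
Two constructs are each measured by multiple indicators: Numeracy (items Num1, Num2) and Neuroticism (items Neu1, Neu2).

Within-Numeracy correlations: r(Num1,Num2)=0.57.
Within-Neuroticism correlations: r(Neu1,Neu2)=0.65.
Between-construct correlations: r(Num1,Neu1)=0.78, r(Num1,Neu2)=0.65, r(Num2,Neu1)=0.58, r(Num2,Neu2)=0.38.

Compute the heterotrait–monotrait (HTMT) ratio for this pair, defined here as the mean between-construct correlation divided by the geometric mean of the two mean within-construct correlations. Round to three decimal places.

0.982

Mean between = 2.39/4 = 0.5975.
Mean within-Num = 0.57/1 = 0.5700; mean within-Neu = 0.65/1 = 0.6500.
Geometric mean = √(0.5700 × 0.6500) = 0.6087.
HTMT = 0.5975 / 0.6087 = 0.982.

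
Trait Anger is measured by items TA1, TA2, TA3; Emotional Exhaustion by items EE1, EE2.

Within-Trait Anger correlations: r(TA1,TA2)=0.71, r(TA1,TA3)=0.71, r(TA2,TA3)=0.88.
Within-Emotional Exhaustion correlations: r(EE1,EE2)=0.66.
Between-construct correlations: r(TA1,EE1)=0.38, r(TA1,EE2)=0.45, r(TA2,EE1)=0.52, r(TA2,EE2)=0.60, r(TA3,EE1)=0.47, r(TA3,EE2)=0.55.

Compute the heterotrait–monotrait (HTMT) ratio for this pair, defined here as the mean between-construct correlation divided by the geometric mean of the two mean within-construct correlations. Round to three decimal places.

0.696

Mean heterotrait r = 2.97/6 = 0.4950.
Mean within-TA = 2.30/3 = 0.7667; mean within-EE = 0.66/1 = 0.6600.
Geometric mean = √(0.7667 × 0.6600) = 0.7114.
HTMT = 0.4950 / 0.7114 = 0.696.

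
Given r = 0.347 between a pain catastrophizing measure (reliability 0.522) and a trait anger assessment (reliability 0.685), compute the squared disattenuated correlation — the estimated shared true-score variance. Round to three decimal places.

0.337

Disattenuated r = 0.347 / √(0.522 × 0.685) = 0.347 / 0.5980 = 0.5803.
Shared true-score variance = 0.5803² = 0.3367 ≈ 0.337.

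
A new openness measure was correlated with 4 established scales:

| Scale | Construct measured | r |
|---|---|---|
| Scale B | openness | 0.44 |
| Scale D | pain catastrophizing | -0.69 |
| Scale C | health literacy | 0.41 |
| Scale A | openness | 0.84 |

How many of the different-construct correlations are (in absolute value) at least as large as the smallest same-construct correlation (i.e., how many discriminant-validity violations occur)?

Convergent (same construct = openness): Scale B, Scale A.
Smallest convergent = 0.44. Discriminant |r|: 0.69, 0.41; count ≥ 0.44 → 1.

1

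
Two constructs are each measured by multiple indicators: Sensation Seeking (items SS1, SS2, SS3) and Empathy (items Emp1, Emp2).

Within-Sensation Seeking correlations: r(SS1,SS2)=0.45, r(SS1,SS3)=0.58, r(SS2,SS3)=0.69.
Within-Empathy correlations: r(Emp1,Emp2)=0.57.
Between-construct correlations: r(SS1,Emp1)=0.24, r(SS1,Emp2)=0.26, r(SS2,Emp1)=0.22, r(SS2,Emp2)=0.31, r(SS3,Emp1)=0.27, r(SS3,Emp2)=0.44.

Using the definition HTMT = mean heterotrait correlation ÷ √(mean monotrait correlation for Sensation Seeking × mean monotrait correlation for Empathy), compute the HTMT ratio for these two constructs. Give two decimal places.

0.51

Mean heterotrait r = 1.74/6 = 0.2900.
Mean within-SS = 1.72/3 = 0.5733; mean within-Emp = 0.57/1 = 0.5700.
Geometric mean = √(0.5733 × 0.5700) = 0.5716.
HTMT = 0.2900 / 0.5716 = 0.51.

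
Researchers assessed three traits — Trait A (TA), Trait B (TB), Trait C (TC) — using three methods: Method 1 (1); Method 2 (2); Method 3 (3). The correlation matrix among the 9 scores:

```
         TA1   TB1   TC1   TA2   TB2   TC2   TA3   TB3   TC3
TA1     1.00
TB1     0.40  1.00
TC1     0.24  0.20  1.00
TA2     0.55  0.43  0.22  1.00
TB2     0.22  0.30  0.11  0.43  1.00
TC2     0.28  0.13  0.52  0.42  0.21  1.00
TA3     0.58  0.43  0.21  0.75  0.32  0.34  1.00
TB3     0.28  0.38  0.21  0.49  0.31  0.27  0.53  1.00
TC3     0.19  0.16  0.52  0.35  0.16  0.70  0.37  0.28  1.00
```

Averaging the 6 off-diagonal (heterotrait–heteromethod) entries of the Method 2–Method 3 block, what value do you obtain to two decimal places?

HTHM values (method 2 × method 3): 0.49, 0.35, 0.32, 0.16, 0.34, 0.27; mean = 1.93/6 = 0.32.

0.32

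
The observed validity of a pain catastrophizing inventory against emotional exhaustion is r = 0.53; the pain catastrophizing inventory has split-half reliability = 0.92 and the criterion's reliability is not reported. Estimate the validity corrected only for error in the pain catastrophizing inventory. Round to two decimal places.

0.55

Single correction: r_c = r_obs / √r_xx = 0.53 / √0.92 = 0.53 / 0.9592 ≈ 0.55.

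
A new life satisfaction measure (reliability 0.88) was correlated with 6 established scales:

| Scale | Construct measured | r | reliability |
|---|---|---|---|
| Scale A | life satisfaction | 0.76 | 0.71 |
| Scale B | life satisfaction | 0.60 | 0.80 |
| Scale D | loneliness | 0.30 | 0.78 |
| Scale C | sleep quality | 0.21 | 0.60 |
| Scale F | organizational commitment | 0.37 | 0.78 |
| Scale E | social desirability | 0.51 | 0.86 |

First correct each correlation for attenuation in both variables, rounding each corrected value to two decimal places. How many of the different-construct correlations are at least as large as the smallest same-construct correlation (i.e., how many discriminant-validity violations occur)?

Disattenuated r (r / √(r_scale · r_new)):
  Scale A (conv): 0.76 / √(0.71·0.88) = 0.96
  Scale B (conv): 0.60 / √(0.80·0.88) = 0.72
  Scale D (disc): 0.30 / √(0.78·0.88) = 0.36
  Scale C (disc): 0.21 / √(0.60·0.88) = 0.29
  Scale F (disc): 0.37 / √(0.78·0.88) = 0.45
  Scale E (disc): 0.51 / √(0.86·0.88) = 0.59
Smallest convergent = 0.72. Discriminant values: 0.36, 0.29, 0.45, 0.59; count ≥ 0.72 → 0.

0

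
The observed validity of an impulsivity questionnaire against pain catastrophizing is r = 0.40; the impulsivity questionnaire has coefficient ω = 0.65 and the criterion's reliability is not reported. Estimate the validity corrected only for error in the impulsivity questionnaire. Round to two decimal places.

0.50

Single correction: r_c = r_obs / √r_xx = 0.40 / √0.65 = 0.40 / 0.8062 ≈ 0.50.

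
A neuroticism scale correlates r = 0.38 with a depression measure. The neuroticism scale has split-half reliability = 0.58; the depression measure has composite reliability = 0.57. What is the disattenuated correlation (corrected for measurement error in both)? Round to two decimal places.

r_true = r_obs / √(r_xx · r_yy) = 0.38 / √(0.58 × 0.57) = 0.38 / √0.3306 = 0.38 / 0.5750 ≈ 0.66.

0.66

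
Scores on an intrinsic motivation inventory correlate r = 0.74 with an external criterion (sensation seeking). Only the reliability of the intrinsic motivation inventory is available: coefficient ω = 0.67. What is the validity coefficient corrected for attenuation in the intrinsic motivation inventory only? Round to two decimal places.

Single correction: r_c = r_obs / √r_xx = 0.74 / √0.67 = 0.74 / 0.8185 ≈ 0.90.

0.90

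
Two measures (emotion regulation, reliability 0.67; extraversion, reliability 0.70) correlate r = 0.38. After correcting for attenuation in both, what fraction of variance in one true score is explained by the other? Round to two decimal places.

0.31

Disattenuated r = 0.38 / √(0.67 × 0.70) = 0.38 / 0.6848 = 0.5549.
Shared true-score variance = 0.5549² = 0.3079 ≈ 0.31.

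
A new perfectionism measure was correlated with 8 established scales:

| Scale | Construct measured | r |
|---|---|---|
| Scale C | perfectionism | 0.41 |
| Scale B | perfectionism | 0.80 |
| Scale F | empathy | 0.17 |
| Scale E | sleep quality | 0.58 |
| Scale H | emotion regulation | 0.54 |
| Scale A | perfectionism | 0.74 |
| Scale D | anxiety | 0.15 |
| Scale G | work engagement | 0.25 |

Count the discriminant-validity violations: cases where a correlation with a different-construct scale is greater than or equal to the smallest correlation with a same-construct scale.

Convergent (same construct = perfectionism): Scale C, Scale B, Scale A.
Smallest convergent = 0.41. Discriminant values: 0.17, 0.58, 0.54, 0.15, 0.25; count ≥ 0.41 → 2.

2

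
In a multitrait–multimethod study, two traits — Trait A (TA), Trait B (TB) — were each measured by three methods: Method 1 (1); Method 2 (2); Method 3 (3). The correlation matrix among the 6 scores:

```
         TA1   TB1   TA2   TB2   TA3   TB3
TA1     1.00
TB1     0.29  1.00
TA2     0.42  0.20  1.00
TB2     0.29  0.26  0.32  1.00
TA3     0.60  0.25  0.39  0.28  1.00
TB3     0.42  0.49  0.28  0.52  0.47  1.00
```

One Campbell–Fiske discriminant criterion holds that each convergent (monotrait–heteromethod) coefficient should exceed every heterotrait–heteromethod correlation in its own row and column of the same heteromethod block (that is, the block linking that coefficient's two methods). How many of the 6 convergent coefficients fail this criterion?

1

Checking each validity diagonal entry against its comparison values:
TA (methods 1·2): 0.42 vs {0.29, 0.20} → pass.
TA (methods 1·3): 0.60 vs {0.42, 0.25} → pass.
TA (methods 2·3): 0.39 vs {0.28, 0.28} → pass.
TB (methods 1·2): 0.26 vs {0.20, 0.29} → fail.
TB (methods 1·3): 0.49 vs {0.25, 0.42} → pass.
TB (methods 2·3): 0.52 vs {0.28, 0.28} → pass.
1 of 6 fail.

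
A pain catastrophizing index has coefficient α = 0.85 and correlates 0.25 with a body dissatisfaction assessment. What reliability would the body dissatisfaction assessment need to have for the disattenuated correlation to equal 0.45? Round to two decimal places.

0.36

r_true = r_obs / √(r_xx · r_yy) ⇒ 0.45 = 0.25 / √(0.85 · r_yy).
√(0.85 · r_yy) = 0.25 / 0.45 = 0.5556; 0.85 · r_yy = 0.3087; r_yy = 0.3087 / 0.85 ≈ 0.36.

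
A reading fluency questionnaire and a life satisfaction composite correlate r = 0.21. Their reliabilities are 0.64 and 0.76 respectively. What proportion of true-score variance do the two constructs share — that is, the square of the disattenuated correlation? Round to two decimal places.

Disattenuated r = 0.21 / √(0.64 × 0.76) = 0.21 / 0.6974 = 0.3011.
Shared true-score variance = 0.3011² = 0.0907 ≈ 0.09.

0.09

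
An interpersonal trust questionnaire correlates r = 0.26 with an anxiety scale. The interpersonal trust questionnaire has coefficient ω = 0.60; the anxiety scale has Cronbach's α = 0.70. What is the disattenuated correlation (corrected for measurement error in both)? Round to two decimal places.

r_true = r_obs / √(r_xx · r_yy) = 0.26 / √(0.60 × 0.70) = 0.26 / √0.4200 = 0.26 / 0.6481 ≈ 0.40.

0.40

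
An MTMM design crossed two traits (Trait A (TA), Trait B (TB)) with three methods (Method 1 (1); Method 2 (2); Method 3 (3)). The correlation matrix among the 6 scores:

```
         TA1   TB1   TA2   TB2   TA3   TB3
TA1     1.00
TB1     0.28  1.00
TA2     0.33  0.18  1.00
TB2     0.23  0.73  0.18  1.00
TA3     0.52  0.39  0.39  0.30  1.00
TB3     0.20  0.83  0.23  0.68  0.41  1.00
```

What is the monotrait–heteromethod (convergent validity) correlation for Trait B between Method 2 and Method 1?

Same trait (TB), different methods: r(TB2, TB1) = 0.73.

0.73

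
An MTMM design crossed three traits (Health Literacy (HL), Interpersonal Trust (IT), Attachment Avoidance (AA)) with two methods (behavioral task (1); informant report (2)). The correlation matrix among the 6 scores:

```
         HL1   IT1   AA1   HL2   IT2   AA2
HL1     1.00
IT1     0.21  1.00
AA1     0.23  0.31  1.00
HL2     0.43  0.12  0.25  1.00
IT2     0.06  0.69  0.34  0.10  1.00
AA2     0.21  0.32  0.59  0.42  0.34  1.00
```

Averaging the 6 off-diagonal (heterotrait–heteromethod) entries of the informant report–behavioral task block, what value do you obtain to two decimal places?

HTHM values (method 2 × method 1): 0.12, 0.25, 0.06, 0.34, 0.21, 0.32; mean = 1.30/6 = 0.22.

0.22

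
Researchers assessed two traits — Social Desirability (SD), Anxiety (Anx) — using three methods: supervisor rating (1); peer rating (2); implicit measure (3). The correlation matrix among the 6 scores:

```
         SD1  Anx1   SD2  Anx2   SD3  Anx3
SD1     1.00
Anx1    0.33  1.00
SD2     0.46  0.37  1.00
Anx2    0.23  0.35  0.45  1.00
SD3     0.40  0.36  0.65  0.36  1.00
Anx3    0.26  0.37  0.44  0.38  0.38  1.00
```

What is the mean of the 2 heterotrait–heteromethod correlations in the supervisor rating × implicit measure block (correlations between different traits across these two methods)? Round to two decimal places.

0.31

HTHM values (method 1 × method 3): 0.26, 0.36; mean = 0.62/2 = 0.31.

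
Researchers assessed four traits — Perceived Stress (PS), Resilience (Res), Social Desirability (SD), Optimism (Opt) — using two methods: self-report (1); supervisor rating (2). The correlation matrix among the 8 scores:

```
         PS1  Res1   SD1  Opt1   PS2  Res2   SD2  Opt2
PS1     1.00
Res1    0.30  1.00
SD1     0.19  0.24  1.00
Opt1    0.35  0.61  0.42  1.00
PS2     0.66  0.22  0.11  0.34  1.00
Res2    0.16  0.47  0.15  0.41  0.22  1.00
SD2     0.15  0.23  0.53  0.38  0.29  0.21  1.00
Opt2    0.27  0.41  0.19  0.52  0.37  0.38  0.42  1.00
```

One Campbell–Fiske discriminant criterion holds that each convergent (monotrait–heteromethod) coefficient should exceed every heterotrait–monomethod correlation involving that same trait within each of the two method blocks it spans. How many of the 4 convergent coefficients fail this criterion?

2

Checking each validity diagonal entry against its comparison values:
PS (methods 1·2): 0.66 vs {0.30, 0.22, 0.19, 0.29, 0.35, 0.37} → pass.
Res (methods 1·2): 0.47 vs {0.30, 0.22, 0.24, 0.21, 0.61, 0.38} → fail.
SD (methods 1·2): 0.53 vs {0.19, 0.29, 0.24, 0.21, 0.42, 0.42} → pass.
Opt (methods 1·2): 0.52 vs {0.35, 0.37, 0.61, 0.38, 0.42, 0.42} → fail.
2 of 4 fail.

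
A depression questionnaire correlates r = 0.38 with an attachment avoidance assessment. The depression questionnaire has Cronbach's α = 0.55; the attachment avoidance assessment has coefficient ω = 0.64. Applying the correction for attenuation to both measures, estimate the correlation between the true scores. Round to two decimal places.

r_true = r_obs / √(r_xx · r_yy) = 0.38 / √(0.55 × 0.64) = 0.38 / √0.3520 = 0.38 / 0.5933 ≈ 0.64.

0.64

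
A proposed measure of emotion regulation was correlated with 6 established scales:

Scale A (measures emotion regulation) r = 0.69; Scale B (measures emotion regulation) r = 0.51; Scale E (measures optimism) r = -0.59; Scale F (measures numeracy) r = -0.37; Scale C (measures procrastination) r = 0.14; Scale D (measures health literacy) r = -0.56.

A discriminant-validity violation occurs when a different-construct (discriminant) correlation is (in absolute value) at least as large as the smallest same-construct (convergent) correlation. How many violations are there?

2

Convergent (same construct = emotion regulation): Scale A, Scale B.
Smallest convergent = 0.51. Discriminant |r|: 0.59, 0.37, 0.14, 0.56; count ≥ 0.51 → 2.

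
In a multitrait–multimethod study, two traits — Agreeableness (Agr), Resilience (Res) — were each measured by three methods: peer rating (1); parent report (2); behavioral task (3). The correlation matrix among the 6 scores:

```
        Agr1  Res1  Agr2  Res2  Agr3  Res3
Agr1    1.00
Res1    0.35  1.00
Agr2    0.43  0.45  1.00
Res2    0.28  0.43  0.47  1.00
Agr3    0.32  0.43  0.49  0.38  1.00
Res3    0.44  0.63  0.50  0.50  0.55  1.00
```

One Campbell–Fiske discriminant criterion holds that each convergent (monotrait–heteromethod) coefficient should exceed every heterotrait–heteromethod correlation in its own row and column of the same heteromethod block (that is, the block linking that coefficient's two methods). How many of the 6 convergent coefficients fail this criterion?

Convergent coefficients and their comparison sets:
Agr (methods 1·2): 0.43 vs {0.28, 0.45} → fail.
Agr (methods 1·3): 0.32 vs {0.44, 0.43} → fail.
Agr (methods 2·3): 0.49 vs {0.50, 0.38} → fail.
Res (methods 1·2): 0.43 vs {0.45, 0.28} → fail.
Res (methods 1·3): 0.63 vs {0.43, 0.44} → pass.
Res (methods 2·3): 0.50 vs {0.38, 0.50} → fail.
5 of 6 fail.

5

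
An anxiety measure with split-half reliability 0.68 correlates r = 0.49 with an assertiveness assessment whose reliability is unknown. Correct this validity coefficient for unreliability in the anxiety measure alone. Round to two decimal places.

Single correction: r_c = r_obs / √r_xx = 0.49 / √0.68 = 0.49 / 0.8246 ≈ 0.59.

0.59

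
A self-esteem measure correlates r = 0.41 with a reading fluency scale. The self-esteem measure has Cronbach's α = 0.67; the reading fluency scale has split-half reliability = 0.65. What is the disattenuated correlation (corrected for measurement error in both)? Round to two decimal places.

0.62

r_true = r_obs / √(r_xx · r_yy) = 0.41 / √(0.67 × 0.65) = 0.41 / √0.4355 = 0.41 / 0.6599 ≈ 0.62.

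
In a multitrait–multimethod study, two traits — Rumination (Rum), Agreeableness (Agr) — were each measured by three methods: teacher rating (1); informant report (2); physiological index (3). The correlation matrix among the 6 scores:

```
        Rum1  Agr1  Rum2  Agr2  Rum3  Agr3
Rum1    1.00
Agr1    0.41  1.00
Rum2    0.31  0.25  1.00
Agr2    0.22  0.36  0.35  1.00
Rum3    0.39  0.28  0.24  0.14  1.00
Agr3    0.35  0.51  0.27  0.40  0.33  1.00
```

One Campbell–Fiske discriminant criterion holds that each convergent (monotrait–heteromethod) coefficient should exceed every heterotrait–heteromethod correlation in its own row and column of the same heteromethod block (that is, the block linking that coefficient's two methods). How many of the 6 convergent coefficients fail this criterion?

1

Each convergent coefficient versus the relevant comparison correlations:
Rum (methods 1·2): 0.31 vs {0.22, 0.25} → pass.
Rum (methods 1·3): 0.39 vs {0.35, 0.28} → pass.
Rum (methods 2·3): 0.24 vs {0.27, 0.14} → fail.
Agr (methods 1·2): 0.36 vs {0.25, 0.22} → pass.
Agr (methods 1·3): 0.51 vs {0.28, 0.35} → pass.
Agr (methods 2·3): 0.40 vs {0.14, 0.27} → pass.
1 of 6 fail.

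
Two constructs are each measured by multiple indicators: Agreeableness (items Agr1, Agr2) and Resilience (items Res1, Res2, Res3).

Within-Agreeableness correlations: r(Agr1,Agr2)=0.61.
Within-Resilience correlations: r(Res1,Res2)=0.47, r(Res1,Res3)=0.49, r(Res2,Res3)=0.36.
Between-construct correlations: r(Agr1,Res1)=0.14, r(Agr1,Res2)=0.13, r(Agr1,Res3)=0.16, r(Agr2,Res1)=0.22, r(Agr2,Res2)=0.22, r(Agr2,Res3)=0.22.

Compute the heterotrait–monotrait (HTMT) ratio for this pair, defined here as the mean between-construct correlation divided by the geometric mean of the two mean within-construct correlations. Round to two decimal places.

Mean heterotrait r = 1.09/6 = 0.1817.
Mean within-Agr = 0.61/1 = 0.6100; mean within-Res = 1.32/3 = 0.4400.
Geometric mean = √(0.6100 × 0.4400) = 0.5181.
HTMT = 0.1817 / 0.5181 = 0.35.

0.35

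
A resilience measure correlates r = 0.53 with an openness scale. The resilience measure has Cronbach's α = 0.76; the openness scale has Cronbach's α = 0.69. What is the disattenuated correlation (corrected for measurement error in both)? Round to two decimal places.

r_true = r_obs / √(r_xx · r_yy) = 0.53 / √(0.76 × 0.69) = 0.53 / √0.5244 = 0.53 / 0.7242 ≈ 0.73.

0.73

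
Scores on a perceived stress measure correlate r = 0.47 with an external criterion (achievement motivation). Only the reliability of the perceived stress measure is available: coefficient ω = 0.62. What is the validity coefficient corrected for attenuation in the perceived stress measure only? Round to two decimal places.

0.60

Single correction: r_c = r_obs / √r_xx = 0.47 / √0.62 = 0.47 / 0.7874 ≈ 0.60.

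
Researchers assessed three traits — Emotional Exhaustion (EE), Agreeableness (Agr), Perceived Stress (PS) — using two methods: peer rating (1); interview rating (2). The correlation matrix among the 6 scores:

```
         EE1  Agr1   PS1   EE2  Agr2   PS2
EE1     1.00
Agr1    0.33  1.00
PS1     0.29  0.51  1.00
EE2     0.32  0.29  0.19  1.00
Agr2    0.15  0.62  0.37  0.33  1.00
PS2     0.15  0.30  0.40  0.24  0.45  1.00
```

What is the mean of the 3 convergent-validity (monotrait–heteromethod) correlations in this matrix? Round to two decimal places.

Convergent values: 0.32, 0.62, 0.40; mean = 1.34/3 = 0.45.

0.45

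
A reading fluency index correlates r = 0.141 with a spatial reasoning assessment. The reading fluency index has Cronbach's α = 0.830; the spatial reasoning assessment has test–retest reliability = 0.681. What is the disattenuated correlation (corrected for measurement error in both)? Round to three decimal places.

r_true = r_obs / √(r_xx · r_yy) = 0.141 / √(0.830 × 0.681) = 0.141 / √0.565230 = 0.141 / 0.7518 ≈ 0.188.

0.188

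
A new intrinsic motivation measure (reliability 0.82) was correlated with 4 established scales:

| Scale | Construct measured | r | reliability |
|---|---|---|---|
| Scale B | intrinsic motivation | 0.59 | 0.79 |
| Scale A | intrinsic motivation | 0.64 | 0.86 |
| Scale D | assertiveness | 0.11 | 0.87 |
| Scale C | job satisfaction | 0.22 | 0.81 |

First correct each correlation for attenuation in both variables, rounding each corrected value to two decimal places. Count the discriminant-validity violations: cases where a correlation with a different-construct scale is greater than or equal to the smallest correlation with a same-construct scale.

0

Disattenuated r (r / √(r_scale · r_new)):
  Scale B (conv): 0.59 / √(0.79·0.82) = 0.73
  Scale A (conv): 0.64 / √(0.86·0.82) = 0.76
  Scale D (disc): 0.11 / √(0.87·0.82) = 0.13
  Scale C (disc): 0.22 / √(0.81·0.82) = 0.27
Smallest convergent = 0.73. Discriminant values: 0.13, 0.27; count ≥ 0.73 → 0.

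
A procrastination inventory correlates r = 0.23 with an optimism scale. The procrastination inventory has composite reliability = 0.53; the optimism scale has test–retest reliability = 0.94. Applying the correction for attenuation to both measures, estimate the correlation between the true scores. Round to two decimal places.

0.33

r_true = r_obs / √(r_xx · r_yy) = 0.23 / √(0.53 × 0.94) = 0.23 / √0.4982 = 0.23 / 0.7058 ≈ 0.33.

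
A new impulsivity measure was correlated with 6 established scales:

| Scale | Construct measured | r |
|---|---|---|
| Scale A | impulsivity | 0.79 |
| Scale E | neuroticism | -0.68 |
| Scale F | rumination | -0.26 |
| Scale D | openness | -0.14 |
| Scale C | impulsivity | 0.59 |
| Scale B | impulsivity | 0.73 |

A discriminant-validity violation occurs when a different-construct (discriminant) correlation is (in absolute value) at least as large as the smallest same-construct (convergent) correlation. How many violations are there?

1

Convergent (same construct = impulsivity): Scale A, Scale C, Scale B.
Smallest convergent = 0.59. Discriminant |r|: 0.68, 0.26, 0.14; count ≥ 0.59 → 1.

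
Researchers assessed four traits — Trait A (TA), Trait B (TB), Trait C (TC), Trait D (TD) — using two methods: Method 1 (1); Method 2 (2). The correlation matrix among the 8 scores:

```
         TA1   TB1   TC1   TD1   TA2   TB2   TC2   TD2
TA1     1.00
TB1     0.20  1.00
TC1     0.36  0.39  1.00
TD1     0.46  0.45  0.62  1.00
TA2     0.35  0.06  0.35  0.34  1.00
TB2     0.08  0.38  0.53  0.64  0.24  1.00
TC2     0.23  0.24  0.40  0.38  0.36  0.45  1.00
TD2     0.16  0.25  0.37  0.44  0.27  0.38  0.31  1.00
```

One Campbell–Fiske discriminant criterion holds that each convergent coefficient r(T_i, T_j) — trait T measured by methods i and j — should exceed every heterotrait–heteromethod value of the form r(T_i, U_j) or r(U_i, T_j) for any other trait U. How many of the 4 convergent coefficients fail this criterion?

Checking each validity diagonal entry against its comparison values:
TA (methods 1·2): 0.35 vs {0.08, 0.06, 0.23, 0.35, 0.16, 0.34} → fail.
TB (methods 1·2): 0.38 vs {0.06, 0.08, 0.24, 0.53, 0.25, 0.64} → fail.
TC (methods 1·2): 0.40 vs {0.35, 0.23, 0.53, 0.24, 0.37, 0.38} → fail.
TD (methods 1·2): 0.44 vs {0.34, 0.16, 0.64, 0.25, 0.38, 0.37} → fail.
4 of 4 fail.

4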